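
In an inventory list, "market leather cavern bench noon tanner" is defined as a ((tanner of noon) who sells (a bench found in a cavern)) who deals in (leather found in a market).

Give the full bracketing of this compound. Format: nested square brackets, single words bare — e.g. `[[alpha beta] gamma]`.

[[market leather] [[cavern bench] [noon tanner]]]

Whole compound: head "tanner" (specifically "cavern bench noon tanner"), modifier "market leather".
Within "market leather", the head is "leather" and the modifier is "market".
Within "cavern bench noon tanner", the head is "tanner" (specifically "noon tanner") and the modifier is "cavern bench".
Within "cavern bench", the head is "bench" and the modifier is "cavern".
Within "noon tanner", the head is "tanner" and the modifier is "noon".
Assembled: [[market leather] [[cavern bench] [noon tanner]]].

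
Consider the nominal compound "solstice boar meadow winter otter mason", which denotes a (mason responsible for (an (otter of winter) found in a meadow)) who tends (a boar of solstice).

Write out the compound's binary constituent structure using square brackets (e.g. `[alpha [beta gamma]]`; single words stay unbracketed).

Overall it is a kind of mason (specifically "meadow winter otter mason"); the modifier is "solstice boar".
Within "solstice boar", the head is "boar" and the modifier is "solstice".
Within "meadow winter otter mason", the head is "mason" and the modifier is "meadow winter otter".
Within "meadow winter otter", the head is "otter" (specifically "winter otter") and the modifier is "meadow".
Within "winter otter", the head is "otter" and the modifier is "winter".
Assembled: [[solstice boar] [[meadow [winter otter]] mason]].

[[solstice boar] [[meadow [winter otter]] mason]]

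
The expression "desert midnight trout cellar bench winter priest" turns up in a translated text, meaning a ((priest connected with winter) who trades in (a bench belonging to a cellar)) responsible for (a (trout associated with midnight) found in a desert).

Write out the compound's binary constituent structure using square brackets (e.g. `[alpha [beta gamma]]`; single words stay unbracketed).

[[desert [midnight trout]] [[cellar bench] [winter priest]]]

Overall it is a kind of priest (specifically "cellar bench winter priest"); the modifier is "desert midnight trout".
Within "desert midnight trout", the head is "trout" (specifically "midnight trout") and the modifier is "desert".
Within "midnight trout", the head is "trout" and the modifier is "midnight".
Within "cellar bench winter priest", the head is "priest" (specifically "winter priest") and the modifier is "cellar bench".
Within "cellar bench", the head is "bench" and the modifier is "cellar".
Within "winter priest", the head is "priest" and the modifier is "winter".
Assembled: [[desert [midnight trout]] [[cellar bench] [winter priest]]].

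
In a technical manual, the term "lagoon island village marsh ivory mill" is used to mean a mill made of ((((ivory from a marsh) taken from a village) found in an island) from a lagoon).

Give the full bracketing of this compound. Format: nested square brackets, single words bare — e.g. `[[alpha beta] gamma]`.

Overall it is a kind of mill; the modifier is "lagoon island village marsh ivory".
Inside "lagoon island village marsh ivory": head "ivory" (specifically "island village marsh ivory"), modifier "lagoon".
Inside "island village marsh ivory": head "ivory" (specifically "village marsh ivory"), modifier "island".
Inside "village marsh ivory": head "ivory" (specifically "marsh ivory"), modifier "village".
Inside "marsh ivory": head "ivory", modifier "marsh".
Putting it together: [[lagoon [island [village [marsh ivory]]]] mill].

[[lagoon [island [village [marsh ivory]]]] mill]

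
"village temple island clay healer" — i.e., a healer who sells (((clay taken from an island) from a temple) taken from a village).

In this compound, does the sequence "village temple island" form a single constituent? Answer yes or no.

no

The top-level split is [village temple island clay] [healer]; the full structure is [[village [temple [island clay]]] healer].
"village temple island" straddles a constituent boundary, so it is not a single unit.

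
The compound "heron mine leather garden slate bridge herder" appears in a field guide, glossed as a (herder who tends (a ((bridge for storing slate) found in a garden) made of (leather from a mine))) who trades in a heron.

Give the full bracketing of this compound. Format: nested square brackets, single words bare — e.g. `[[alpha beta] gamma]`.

[heron [[[mine leather] [garden [slate bridge]]] herder]]

Whole compound: head "herder" (specifically "mine leather garden slate bridge herder"), modifier "heron".
Within "mine leather garden slate bridge herder", the head is "herder" and the modifier is "mine leather garden slate bridge".
Within "mine leather garden slate bridge", the head is "bridge" (specifically "garden slate bridge") and the modifier is "mine leather".
Within "mine leather", the head is "leather" and the modifier is "mine".
Within "garden slate bridge", the head is "bridge" (specifically "slate bridge") and the modifier is "garden".
Within "slate bridge", the head is "bridge" and the modifier is "slate".
Putting it together: [heron [[[mine leather] [garden [slate bridge]]] herder]].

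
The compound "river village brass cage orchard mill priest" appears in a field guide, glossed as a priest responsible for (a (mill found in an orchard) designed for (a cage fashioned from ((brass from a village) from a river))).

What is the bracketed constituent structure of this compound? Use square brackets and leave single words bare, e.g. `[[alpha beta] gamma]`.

[[[[river [village brass]] cage] [orchard mill]] priest]

Overall it is a kind of priest; the modifier is "river village brass cage orchard mill".
Within "river village brass cage orchard mill", the head is "mill" (specifically "orchard mill") and the modifier is "river village brass cage".
Within "river village brass cage", the head is "cage" and the modifier is "river village brass".
Within "river village brass", the head is "brass" (specifically "village brass") and the modifier is "river".
Within "village brass", the head is "brass" and the modifier is "village".
Within "orchard mill", the head is "mill" and the modifier is "orchard".
Putting it together: [[[[river [village brass]] cage] [orchard mill]] priest].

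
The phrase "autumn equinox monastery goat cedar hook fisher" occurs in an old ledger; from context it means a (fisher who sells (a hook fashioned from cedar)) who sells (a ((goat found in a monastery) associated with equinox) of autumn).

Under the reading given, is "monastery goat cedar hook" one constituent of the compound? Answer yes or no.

The top-level split is [autumn equinox monastery goat] [cedar hook fisher]; the full structure is [[autumn [equinox [monastery goat]]] [[cedar hook] fisher]].
"monastery goat cedar hook" straddles a constituent boundary, so it is not a single unit.

no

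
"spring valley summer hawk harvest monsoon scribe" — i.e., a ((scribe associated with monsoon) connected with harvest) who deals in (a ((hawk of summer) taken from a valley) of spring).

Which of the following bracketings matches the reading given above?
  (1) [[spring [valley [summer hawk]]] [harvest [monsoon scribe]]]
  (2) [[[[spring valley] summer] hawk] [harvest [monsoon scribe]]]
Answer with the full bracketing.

The paraphrase's head is the "scribe" part ("harvest monsoon scribe"); its modifier is "spring valley summer hawk".
That top-level split, carried through the inner groups, gives [[spring [valley [summer hawk]]] [harvest [monsoon scribe]]].

[[spring [valley [summer hawk]]] [harvest [monsoon scribe]]]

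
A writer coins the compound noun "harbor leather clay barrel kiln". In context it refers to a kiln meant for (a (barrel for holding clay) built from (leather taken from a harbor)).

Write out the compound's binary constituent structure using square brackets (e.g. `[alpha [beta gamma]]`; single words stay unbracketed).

[[[harbor leather] [clay barrel]] kiln]

Whole compound: head "kiln", modifier "harbor leather clay barrel".
Within "harbor leather clay barrel", the head is "barrel" (specifically "clay barrel") and the modifier is "harbor leather".
Within "harbor leather", the head is "leather" and the modifier is "harbor".
Within "clay barrel", the head is "barrel" and the modifier is "clay".
So the structure is [[[harbor leather] [clay barrel]] kiln].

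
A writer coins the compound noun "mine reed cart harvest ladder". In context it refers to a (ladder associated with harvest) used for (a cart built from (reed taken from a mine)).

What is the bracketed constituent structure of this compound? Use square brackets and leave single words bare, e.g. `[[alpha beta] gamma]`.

[[[mine reed] cart] [harvest ladder]]

Whole compound: head "ladder" (specifically "harvest ladder"), modifier "mine reed cart".
Inside "mine reed cart": head "cart", modifier "mine reed".
Inside "mine reed": head "reed", modifier "mine".
Inside "harvest ladder": head "ladder", modifier "harvest".
Putting it together: [[[mine reed] cart] [harvest ladder]].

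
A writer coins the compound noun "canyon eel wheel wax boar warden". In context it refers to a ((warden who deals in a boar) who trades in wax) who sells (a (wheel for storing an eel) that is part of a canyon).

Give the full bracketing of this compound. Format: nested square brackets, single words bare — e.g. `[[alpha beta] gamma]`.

Whole compound: head "warden" (specifically "wax boar warden"), modifier "canyon eel wheel".
Inside "canyon eel wheel": head "wheel" (specifically "eel wheel"), modifier "canyon".
Inside "eel wheel": head "wheel", modifier "eel".
Inside "wax boar warden": head "warden" (specifically "boar warden"), modifier "wax".
Inside "boar warden": head "warden", modifier "boar".
Assembled: [[canyon [eel wheel]] [wax [boar warden]]].

[[canyon [eel wheel]] [wax [boar warden]]]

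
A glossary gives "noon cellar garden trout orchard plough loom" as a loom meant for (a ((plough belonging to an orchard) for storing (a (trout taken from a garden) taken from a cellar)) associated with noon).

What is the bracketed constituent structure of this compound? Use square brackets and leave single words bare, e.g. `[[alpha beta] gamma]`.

[[noon [[cellar [garden trout]] [orchard plough]]] loom]

The outermost head in the paraphrase is "loom", modified by "noon cellar garden trout orchard plough".
Inside "noon cellar garden trout orchard plough": head "plough" (specifically "cellar garden trout orchard plough"), modifier "noon".
Inside "cellar garden trout orchard plough": head "plough" (specifically "orchard plough"), modifier "cellar garden trout".
Inside "cellar garden trout": head "trout" (specifically "garden trout"), modifier "cellar".
Inside "garden trout": head "trout", modifier "garden".
Inside "orchard plough": head "plough", modifier "orchard".
Assembled: [[noon [[cellar [garden trout]] [orchard plough]]] loom].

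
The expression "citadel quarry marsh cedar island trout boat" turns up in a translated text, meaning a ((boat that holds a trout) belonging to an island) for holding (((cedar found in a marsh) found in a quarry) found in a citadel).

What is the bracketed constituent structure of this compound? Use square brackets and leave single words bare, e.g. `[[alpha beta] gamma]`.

Overall it is a kind of boat (specifically "island trout boat"); the modifier is "citadel quarry marsh cedar".
Inside "citadel quarry marsh cedar": head "cedar" (specifically "quarry marsh cedar"), modifier "citadel".
Inside "quarry marsh cedar": head "cedar" (specifically "marsh cedar"), modifier "quarry".
Inside "marsh cedar": head "cedar", modifier "marsh".
Inside "island trout boat": head "boat" (specifically "trout boat"), modifier "island".
Inside "trout boat": head "boat", modifier "trout".
So the structure is [[citadel [quarry [marsh cedar]]] [island [trout boat]]].

[[citadel [quarry [marsh cedar]]] [island [trout boat]]]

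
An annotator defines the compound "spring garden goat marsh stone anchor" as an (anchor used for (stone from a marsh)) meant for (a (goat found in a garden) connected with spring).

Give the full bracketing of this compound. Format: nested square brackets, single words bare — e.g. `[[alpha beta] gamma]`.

Whole compound: head "anchor" (specifically "marsh stone anchor"), modifier "spring garden goat".
Inside "spring garden goat": head "goat" (specifically "garden goat"), modifier "spring".
Inside "garden goat": head "goat", modifier "garden".
Inside "marsh stone anchor": head "anchor", modifier "marsh stone".
Inside "marsh stone": head "stone", modifier "marsh".
Assembled: [[spring [garden goat]] [[marsh stone] anchor]].

[[spring [garden goat]] [[marsh stone] anchor]]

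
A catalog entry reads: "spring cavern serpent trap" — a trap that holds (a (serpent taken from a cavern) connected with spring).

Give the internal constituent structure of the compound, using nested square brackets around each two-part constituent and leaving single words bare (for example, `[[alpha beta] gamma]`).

[[spring [cavern serpent]] trap]

The outermost head in the paraphrase is "trap", modified by "spring cavern serpent".
Within "spring cavern serpent", the head is "serpent" (specifically "cavern serpent") and the modifier is "spring".
Within "cavern serpent", the head is "serpent" and the modifier is "cavern".
Assembled: [[spring [cavern serpent]] trap].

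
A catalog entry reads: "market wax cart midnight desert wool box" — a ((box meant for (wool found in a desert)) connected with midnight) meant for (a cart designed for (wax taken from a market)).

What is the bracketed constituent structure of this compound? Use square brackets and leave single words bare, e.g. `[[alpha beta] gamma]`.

Overall it is a kind of box (specifically "midnight desert wool box"); the modifier is "market wax cart".
Inside "market wax cart": head "cart", modifier "market wax".
Inside "market wax": head "wax", modifier "market".
Inside "midnight desert wool box": head "box" (specifically "desert wool box"), modifier "midnight".
Inside "desert wool box": head "box", modifier "desert wool".
Inside "desert wool": head "wool", modifier "desert".
Putting it together: [[[market wax] cart] [midnight [[desert wool] box]]].

[[[market wax] cart] [midnight [[desert wool] box]]]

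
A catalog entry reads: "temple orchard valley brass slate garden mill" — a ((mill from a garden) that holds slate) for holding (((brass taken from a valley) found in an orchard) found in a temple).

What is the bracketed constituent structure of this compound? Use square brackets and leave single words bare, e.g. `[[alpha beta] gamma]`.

At the top level: head "mill" (specifically "slate garden mill"); modifier "temple orchard valley brass".
"temple orchard valley brass" → head "brass" (specifically "orchard valley brass"), modifier "temple".
"orchard valley brass" → head "brass" (specifically "valley brass"), modifier "orchard".
"valley brass" → head "brass", modifier "valley".
"slate garden mill" → head "mill" (specifically "garden mill"), modifier "slate".
"garden mill" → head "mill", modifier "garden".
So the structure is [[temple [orchard [valley brass]]] [slate [garden mill]]].

[[temple [orchard [valley brass]]] [slate [garden mill]]]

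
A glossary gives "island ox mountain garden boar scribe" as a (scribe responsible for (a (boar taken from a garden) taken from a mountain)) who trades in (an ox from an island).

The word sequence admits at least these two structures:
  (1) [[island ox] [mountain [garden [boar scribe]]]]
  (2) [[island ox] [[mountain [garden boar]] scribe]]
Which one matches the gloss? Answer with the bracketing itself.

The paraphrase's head is the "scribe" part ("mountain garden boar scribe"); its modifier is "island ox".
That top-level split, carried through the inner groups, gives [[island ox] [[mountain [garden boar]] scribe]].

[[island ox] [[mountain [garden boar]] scribe]]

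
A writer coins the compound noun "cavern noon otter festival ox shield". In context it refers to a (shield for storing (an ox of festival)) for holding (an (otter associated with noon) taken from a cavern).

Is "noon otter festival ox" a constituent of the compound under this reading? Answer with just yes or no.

no

The top-level split is [cavern noon otter] [festival ox shield]; the full structure is [[cavern [noon otter]] [[festival ox] shield]].
"noon otter festival ox" straddles a constituent boundary, so it is not a single unit.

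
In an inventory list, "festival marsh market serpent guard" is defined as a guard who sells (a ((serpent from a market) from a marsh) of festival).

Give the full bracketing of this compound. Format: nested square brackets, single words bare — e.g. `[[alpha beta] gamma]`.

The outermost head in the paraphrase is "guard", modified by "festival marsh market serpent".
"festival marsh market serpent" → head "serpent" (specifically "marsh market serpent"), modifier "festival".
"marsh market serpent" → head "serpent" (specifically "market serpent"), modifier "marsh".
"market serpent" → head "serpent", modifier "market".
Assembled: [[festival [marsh [market serpent]]] guard].

[[festival [marsh [market serpent]]] guard]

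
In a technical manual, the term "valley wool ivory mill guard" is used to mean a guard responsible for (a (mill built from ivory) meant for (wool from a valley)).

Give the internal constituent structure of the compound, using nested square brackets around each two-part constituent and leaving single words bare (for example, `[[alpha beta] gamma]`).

Overall it is a kind of guard; the modifier is "valley wool ivory mill".
Within "valley wool ivory mill", the head is "mill" (specifically "ivory mill") and the modifier is "valley wool".
Within "valley wool", the head is "wool" and the modifier is "valley".
Within "ivory mill", the head is "mill" and the modifier is "ivory".
Assembled: [[[valley wool] [ivory mill]] guard].

[[[valley wool] [ivory mill]] guard]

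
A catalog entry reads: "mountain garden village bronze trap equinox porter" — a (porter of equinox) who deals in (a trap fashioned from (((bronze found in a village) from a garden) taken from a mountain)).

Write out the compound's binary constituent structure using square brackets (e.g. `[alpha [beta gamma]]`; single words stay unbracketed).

[[[mountain [garden [village bronze]]] trap] [equinox porter]]

Whole compound: head "porter" (specifically "equinox porter"), modifier "mountain garden village bronze trap".
Inside "mountain garden village bronze trap": head "trap", modifier "mountain garden village bronze".
Inside "mountain garden village bronze": head "bronze" (specifically "garden village bronze"), modifier "mountain".
Inside "garden village bronze": head "bronze" (specifically "village bronze"), modifier "garden".
Inside "village bronze": head "bronze", modifier "village".
Inside "equinox porter": head "porter", modifier "equinox".
So the structure is [[[mountain [garden [village bronze]]] trap] [equinox porter]].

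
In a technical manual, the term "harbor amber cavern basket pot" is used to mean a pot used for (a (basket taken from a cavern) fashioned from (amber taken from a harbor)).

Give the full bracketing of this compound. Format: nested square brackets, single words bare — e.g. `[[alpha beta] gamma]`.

Whole compound: head "pot", modifier "harbor amber cavern basket".
Within "harbor amber cavern basket", the head is "basket" (specifically "cavern basket") and the modifier is "harbor amber".
Within "harbor amber", the head is "amber" and the modifier is "harbor".
Within "cavern basket", the head is "basket" and the modifier is "cavern".
So the structure is [[[harbor amber] [cavern basket]] pot].

[[[harbor amber] [cavern basket]] pot]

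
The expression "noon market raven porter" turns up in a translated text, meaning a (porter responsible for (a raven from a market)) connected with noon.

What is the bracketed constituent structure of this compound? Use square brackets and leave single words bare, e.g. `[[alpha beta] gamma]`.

The outermost head in the paraphrase is "porter" (specifically "market raven porter"), modified by "noon".
"market raven porter" → head "porter", modifier "market raven".
"market raven" → head "raven", modifier "market".
So the structure is [noon [[market raven] porter]].

[noon [[market raven] porter]]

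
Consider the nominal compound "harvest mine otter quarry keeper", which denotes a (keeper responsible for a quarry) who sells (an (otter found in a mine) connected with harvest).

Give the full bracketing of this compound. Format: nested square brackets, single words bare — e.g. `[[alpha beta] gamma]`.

[[harvest [mine otter]] [quarry keeper]]

The outermost head in the paraphrase is "keeper" (specifically "quarry keeper"), modified by "harvest mine otter".
Inside "harvest mine otter": head "otter" (specifically "mine otter"), modifier "harvest".
Inside "mine otter": head "otter", modifier "mine".
Inside "quarry keeper": head "keeper", modifier "quarry".
Assembled: [[harvest [mine otter]] [quarry keeper]].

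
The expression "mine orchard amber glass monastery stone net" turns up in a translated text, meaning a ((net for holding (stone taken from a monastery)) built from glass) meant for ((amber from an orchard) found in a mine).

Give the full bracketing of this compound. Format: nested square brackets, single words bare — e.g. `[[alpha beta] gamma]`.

The outermost head in the paraphrase is "net" (specifically "glass monastery stone net"), modified by "mine orchard amber".
Within "mine orchard amber", the head is "amber" (specifically "orchard amber") and the modifier is "mine".
Within "orchard amber", the head is "amber" and the modifier is "orchard".
Within "glass monastery stone net", the head is "net" (specifically "monastery stone net") and the modifier is "glass".
Within "monastery stone net", the head is "net" and the modifier is "monastery stone".
Within "monastery stone", the head is "stone" and the modifier is "monastery".
Putting it together: [[mine [orchard amber]] [glass [[monastery stone] net]]].

[[mine [orchard amber]] [glass [[monastery stone] net]]]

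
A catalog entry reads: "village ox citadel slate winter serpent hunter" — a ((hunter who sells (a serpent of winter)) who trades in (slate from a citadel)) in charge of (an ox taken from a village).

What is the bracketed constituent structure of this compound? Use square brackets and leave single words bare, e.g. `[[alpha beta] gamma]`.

[[village ox] [[citadel slate] [[winter serpent] hunter]]]

The outermost head in the paraphrase is "hunter" (specifically "citadel slate winter serpent hunter"), modified by "village ox".
Within "village ox", the head is "ox" and the modifier is "village".
Within "citadel slate winter serpent hunter", the head is "hunter" (specifically "winter serpent hunter") and the modifier is "citadel slate".
Within "citadel slate", the head is "slate" and the modifier is "citadel".
Within "winter serpent hunter", the head is "hunter" and the modifier is "winter serpent".
Within "winter serpent", the head is "serpent" and the modifier is "winter".
So the structure is [[village ox] [[citadel slate] [[winter serpent] hunter]]].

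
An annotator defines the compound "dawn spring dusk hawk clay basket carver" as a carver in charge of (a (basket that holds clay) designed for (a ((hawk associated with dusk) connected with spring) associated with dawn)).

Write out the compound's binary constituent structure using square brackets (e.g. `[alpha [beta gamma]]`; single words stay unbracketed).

At the top level: head "carver"; modifier "dawn spring dusk hawk clay basket".
Inside "dawn spring dusk hawk clay basket": head "basket" (specifically "clay basket"), modifier "dawn spring dusk hawk".
Inside "dawn spring dusk hawk": head "hawk" (specifically "spring dusk hawk"), modifier "dawn".
Inside "spring dusk hawk": head "hawk" (specifically "dusk hawk"), modifier "spring".
Inside "dusk hawk": head "hawk", modifier "dusk".
Inside "clay basket": head "basket", modifier "clay".
So the structure is [[[dawn [spring [dusk hawk]]] [clay basket]] carver].

[[[dawn [spring [dusk hawk]]] [clay basket]] carver]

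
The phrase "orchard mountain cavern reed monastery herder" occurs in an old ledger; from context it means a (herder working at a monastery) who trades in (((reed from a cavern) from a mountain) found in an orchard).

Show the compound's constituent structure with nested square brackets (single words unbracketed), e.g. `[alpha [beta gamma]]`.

At the top level: head "herder" (specifically "monastery herder"); modifier "orchard mountain cavern reed".
Inside "orchard mountain cavern reed": head "reed" (specifically "mountain cavern reed"), modifier "orchard".
Inside "mountain cavern reed": head "reed" (specifically "cavern reed"), modifier "mountain".
Inside "cavern reed": head "reed", modifier "cavern".
Inside "monastery herder": head "herder", modifier "monastery".
Assembled: [[orchard [mountain [cavern reed]]] [monastery herder]].

[[orchard [mountain [cavern reed]]] [monastery herder]]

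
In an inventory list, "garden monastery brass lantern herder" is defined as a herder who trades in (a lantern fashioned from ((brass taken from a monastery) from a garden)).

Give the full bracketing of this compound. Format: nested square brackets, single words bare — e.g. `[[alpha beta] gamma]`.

At the top level: head "herder"; modifier "garden monastery brass lantern".
"garden monastery brass lantern" → head "lantern", modifier "garden monastery brass".
"garden monastery brass" → head "brass" (specifically "monastery brass"), modifier "garden".
"monastery brass" → head "brass", modifier "monastery".
So the structure is [[[garden [monastery brass]] lantern] herder].

[[[garden [monastery brass]] lantern] herder]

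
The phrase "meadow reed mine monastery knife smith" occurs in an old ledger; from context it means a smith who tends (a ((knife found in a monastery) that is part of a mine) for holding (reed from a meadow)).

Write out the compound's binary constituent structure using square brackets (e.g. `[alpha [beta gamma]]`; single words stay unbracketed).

Overall it is a kind of smith; the modifier is "meadow reed mine monastery knife".
Inside "meadow reed mine monastery knife": head "knife" (specifically "mine monastery knife"), modifier "meadow reed".
Inside "meadow reed": head "reed", modifier "meadow".
Inside "mine monastery knife": head "knife" (specifically "monastery knife"), modifier "mine".
Inside "monastery knife": head "knife", modifier "monastery".
So the structure is [[[meadow reed] [mine [monastery knife]]] smith].

[[[meadow reed] [mine [monastery knife]]] smith]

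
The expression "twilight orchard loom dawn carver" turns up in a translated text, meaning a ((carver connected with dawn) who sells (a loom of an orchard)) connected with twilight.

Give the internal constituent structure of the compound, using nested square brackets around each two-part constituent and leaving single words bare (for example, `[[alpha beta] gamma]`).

[twilight [[orchard loom] [dawn carver]]]

Overall it is a kind of carver (specifically "orchard loom dawn carver"); the modifier is "twilight".
Inside "orchard loom dawn carver": head "carver" (specifically "dawn carver"), modifier "orchard loom".
Inside "orchard loom": head "loom", modifier "orchard".
Inside "dawn carver": head "carver", modifier "dawn".
So the structure is [twilight [[orchard loom] [dawn carver]]].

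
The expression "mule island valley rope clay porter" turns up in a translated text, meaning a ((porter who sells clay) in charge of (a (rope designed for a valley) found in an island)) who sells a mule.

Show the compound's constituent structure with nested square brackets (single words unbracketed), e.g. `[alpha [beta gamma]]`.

Whole compound: head "porter" (specifically "island valley rope clay porter"), modifier "mule".
Inside "island valley rope clay porter": head "porter" (specifically "clay porter"), modifier "island valley rope".
Inside "island valley rope": head "rope" (specifically "valley rope"), modifier "island".
Inside "valley rope": head "rope", modifier "valley".
Inside "clay porter": head "porter", modifier "clay".
So the structure is [mule [[island [valley rope]] [clay porter]]].

[mule [[island [valley rope]] [clay porter]]]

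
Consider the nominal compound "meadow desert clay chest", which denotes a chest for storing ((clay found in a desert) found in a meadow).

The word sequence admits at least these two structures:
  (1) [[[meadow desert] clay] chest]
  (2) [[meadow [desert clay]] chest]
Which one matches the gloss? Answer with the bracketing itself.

The paraphrase's head is the "chest" part ("chest"); its modifier is "meadow desert clay".
That top-level split, carried through the inner groups, gives [[meadow [desert clay]] chest].

[[meadow [desert clay]] chest]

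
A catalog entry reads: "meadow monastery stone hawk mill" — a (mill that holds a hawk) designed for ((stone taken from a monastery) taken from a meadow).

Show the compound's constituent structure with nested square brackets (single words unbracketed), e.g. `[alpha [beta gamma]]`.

[[meadow [monastery stone]] [hawk mill]]

Overall it is a kind of mill (specifically "hawk mill"); the modifier is "meadow monastery stone".
"meadow monastery stone" → head "stone" (specifically "monastery stone"), modifier "meadow".
"monastery stone" → head "stone", modifier "monastery".
"hawk mill" → head "mill", modifier "hawk".
So the structure is [[meadow [monastery stone]] [hawk mill]].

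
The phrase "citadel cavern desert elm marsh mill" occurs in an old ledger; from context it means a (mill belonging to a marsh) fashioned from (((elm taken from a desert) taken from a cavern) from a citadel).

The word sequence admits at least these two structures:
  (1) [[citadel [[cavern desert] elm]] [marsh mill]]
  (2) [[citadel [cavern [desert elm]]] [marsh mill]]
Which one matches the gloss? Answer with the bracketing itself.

The paraphrase's head is the "mill" part ("marsh mill"); its modifier is "citadel cavern desert elm".
That top-level split, carried through the inner groups, gives [[citadel [cavern [desert elm]]] [marsh mill]].

[[citadel [cavern [desert elm]]] [marsh mill]]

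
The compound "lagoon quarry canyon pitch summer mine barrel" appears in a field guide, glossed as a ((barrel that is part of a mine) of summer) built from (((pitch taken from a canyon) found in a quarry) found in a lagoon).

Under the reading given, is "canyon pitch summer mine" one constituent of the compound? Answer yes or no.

no

The top-level split is [lagoon quarry canyon pitch] [summer mine barrel]; the full structure is [[lagoon [quarry [canyon pitch]]] [summer [mine barrel]]].
"canyon pitch summer mine" straddles a constituent boundary, so it is not a single unit.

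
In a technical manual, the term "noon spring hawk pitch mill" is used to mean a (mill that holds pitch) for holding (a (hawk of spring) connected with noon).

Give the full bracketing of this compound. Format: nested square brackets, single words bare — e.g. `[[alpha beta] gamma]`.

The outermost head in the paraphrase is "mill" (specifically "pitch mill"), modified by "noon spring hawk".
Within "noon spring hawk", the head is "hawk" (specifically "spring hawk") and the modifier is "noon".
Within "spring hawk", the head is "hawk" and the modifier is "spring".
Within "pitch mill", the head is "mill" and the modifier is "pitch".
So the structure is [[noon [spring hawk]] [pitch mill]].

[[noon [spring hawk]] [pitch mill]]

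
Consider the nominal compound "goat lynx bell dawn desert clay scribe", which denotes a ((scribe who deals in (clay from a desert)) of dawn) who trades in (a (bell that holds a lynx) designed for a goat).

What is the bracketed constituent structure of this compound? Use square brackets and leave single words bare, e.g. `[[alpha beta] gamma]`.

Overall it is a kind of scribe (specifically "dawn desert clay scribe"); the modifier is "goat lynx bell".
"goat lynx bell" → head "bell" (specifically "lynx bell"), modifier "goat".
"lynx bell" → head "bell", modifier "lynx".
"dawn desert clay scribe" → head "scribe" (specifically "desert clay scribe"), modifier "dawn".
"desert clay scribe" → head "scribe", modifier "desert clay".
"desert clay" → head "clay", modifier "desert".
Putting it together: [[goat [lynx bell]] [dawn [[desert clay] scribe]]].

[[goat [lynx bell]] [dawn [[desert clay] scribe]]]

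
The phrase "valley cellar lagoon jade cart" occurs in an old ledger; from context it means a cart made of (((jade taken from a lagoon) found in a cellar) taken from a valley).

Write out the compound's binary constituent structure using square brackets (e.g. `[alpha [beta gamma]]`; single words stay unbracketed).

Whole compound: head "cart", modifier "valley cellar lagoon jade".
"valley cellar lagoon jade" → head "jade" (specifically "cellar lagoon jade"), modifier "valley".
"cellar lagoon jade" → head "jade" (specifically "lagoon jade"), modifier "cellar".
"lagoon jade" → head "jade", modifier "lagoon".
Assembled: [[valley [cellar [lagoon jade]]] cart].

[[valley [cellar [lagoon jade]]] cart]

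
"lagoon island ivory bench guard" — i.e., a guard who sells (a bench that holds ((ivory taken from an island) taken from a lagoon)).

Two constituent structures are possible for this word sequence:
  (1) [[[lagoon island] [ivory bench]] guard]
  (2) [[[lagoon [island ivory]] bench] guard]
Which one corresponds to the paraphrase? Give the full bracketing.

[[[lagoon [island ivory]] bench] guard]

The paraphrase's head is the "guard" part ("guard"); its modifier is "lagoon island ivory bench".
That top-level split, carried through the inner groups, gives [[[lagoon [island ivory]] bench] guard].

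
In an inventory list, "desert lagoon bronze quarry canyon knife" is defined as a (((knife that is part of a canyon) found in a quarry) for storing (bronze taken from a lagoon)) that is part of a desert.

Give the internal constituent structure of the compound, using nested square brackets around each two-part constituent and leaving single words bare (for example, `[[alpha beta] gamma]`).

[desert [[lagoon bronze] [quarry [canyon knife]]]]

Whole compound: head "knife" (specifically "lagoon bronze quarry canyon knife"), modifier "desert".
Inside "lagoon bronze quarry canyon knife": head "knife" (specifically "quarry canyon knife"), modifier "lagoon bronze".
Inside "lagoon bronze": head "bronze", modifier "lagoon".
Inside "quarry canyon knife": head "knife" (specifically "canyon knife"), modifier "quarry".
Inside "canyon knife": head "knife", modifier "canyon".
So the structure is [desert [[lagoon bronze] [quarry [canyon knife]]]].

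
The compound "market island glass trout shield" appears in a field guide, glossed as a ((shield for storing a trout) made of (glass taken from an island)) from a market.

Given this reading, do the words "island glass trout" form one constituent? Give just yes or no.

no

The top-level split is [market] [island glass trout shield]; the full structure is [market [[island glass] [trout shield]]].
"island glass trout" straddles a constituent boundary, so it is not a single unit.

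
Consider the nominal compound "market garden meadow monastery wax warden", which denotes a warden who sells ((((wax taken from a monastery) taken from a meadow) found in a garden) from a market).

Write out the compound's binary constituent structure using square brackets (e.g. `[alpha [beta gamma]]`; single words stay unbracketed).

[[market [garden [meadow [monastery wax]]]] warden]

Whole compound: head "warden", modifier "market garden meadow monastery wax".
"market garden meadow monastery wax" → head "wax" (specifically "garden meadow monastery wax"), modifier "market".
"garden meadow monastery wax" → head "wax" (specifically "meadow monastery wax"), modifier "garden".
"meadow monastery wax" → head "wax" (specifically "monastery wax"), modifier "meadow".
"monastery wax" → head "wax", modifier "monastery".
So the structure is [[market [garden [meadow [monastery wax]]]] warden].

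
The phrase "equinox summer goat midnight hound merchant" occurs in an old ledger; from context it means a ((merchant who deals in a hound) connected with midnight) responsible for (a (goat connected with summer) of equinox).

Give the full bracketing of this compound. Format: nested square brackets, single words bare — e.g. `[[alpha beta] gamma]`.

[[equinox [summer goat]] [midnight [hound merchant]]]

The outermost head in the paraphrase is "merchant" (specifically "midnight hound merchant"), modified by "equinox summer goat".
Inside "equinox summer goat": head "goat" (specifically "summer goat"), modifier "equinox".
Inside "summer goat": head "goat", modifier "summer".
Inside "midnight hound merchant": head "merchant" (specifically "hound merchant"), modifier "midnight".
Inside "hound merchant": head "merchant", modifier "hound".
Putting it together: [[equinox [summer goat]] [midnight [hound merchant]]].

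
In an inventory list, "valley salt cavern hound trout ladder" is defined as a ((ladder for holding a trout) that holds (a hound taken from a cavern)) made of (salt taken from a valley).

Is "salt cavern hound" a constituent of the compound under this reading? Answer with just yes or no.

The top-level split is [valley salt] [cavern hound trout ladder]; the full structure is [[valley salt] [[cavern hound] [trout ladder]]].
"salt cavern hound" straddles a constituent boundary, so it is not a single unit.

no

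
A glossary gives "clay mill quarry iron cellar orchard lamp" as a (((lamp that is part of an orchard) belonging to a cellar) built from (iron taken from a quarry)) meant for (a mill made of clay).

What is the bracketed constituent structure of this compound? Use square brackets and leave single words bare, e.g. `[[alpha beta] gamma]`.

[[clay mill] [[quarry iron] [cellar [orchard lamp]]]]

Whole compound: head "lamp" (specifically "quarry iron cellar orchard lamp"), modifier "clay mill".
"clay mill" → head "mill", modifier "clay".
"quarry iron cellar orchard lamp" → head "lamp" (specifically "cellar orchard lamp"), modifier "quarry iron".
"quarry iron" → head "iron", modifier "quarry".
"cellar orchard lamp" → head "lamp" (specifically "orchard lamp"), modifier "cellar".
"orchard lamp" → head "lamp", modifier "orchard".
So the structure is [[clay mill] [[quarry iron] [cellar [orchard lamp]]]].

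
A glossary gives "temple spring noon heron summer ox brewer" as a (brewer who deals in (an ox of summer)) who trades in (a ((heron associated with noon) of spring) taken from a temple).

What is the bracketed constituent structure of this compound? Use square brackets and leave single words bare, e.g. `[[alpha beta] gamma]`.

Overall it is a kind of brewer (specifically "summer ox brewer"); the modifier is "temple spring noon heron".
"temple spring noon heron" → head "heron" (specifically "spring noon heron"), modifier "temple".
"spring noon heron" → head "heron" (specifically "noon heron"), modifier "spring".
"noon heron" → head "heron", modifier "noon".
"summer ox brewer" → head "brewer", modifier "summer ox".
"summer ox" → head "ox", modifier "summer".
Assembled: [[temple [spring [noon heron]]] [[summer ox] brewer]].

[[temple [spring [noon heron]]] [[summer ox] brewer]]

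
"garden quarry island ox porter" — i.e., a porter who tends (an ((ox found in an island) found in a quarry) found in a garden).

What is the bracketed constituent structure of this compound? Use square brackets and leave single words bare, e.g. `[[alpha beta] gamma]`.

[[garden [quarry [island ox]]] porter]

Whole compound: head "porter", modifier "garden quarry island ox".
"garden quarry island ox" → head "ox" (specifically "quarry island ox"), modifier "garden".
"quarry island ox" → head "ox" (specifically "island ox"), modifier "quarry".
"island ox" → head "ox", modifier "island".
So the structure is [[garden [quarry [island ox]]] porter].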